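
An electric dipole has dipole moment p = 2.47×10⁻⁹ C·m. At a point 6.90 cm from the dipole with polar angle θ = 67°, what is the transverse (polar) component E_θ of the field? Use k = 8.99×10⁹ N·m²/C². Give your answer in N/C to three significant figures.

E_θ ≈ 6.22×10⁴ N/C

For a dipole, E_θ = (kp sinθ)/r³.
kp/r³ = (8.99×10⁹)(2.47×10⁻⁹)/(0.0690)³ = 6.759×10⁴ N/C.
E_θ = 6.759×10⁴·sin67° = 6.222×10⁴ N/C.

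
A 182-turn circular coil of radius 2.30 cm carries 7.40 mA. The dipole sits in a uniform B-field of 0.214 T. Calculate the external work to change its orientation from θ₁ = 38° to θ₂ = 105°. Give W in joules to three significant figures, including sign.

m = NIA = NIπa² = 182·(0.00740)·π·(0.0230)² = 0.002238 A·m².
W_ext = ΔU = −mB cosθ₂ + mB cosθ₁ = mB(cosθ₁ − cosθ₂).
W = (0.002238)(0.214)·(cos38° − cos105°) = (4.789×10⁻⁴)·(+1.0468) = 5.014×10⁻⁴ J.

W ≈ 5.01×10⁻⁴ J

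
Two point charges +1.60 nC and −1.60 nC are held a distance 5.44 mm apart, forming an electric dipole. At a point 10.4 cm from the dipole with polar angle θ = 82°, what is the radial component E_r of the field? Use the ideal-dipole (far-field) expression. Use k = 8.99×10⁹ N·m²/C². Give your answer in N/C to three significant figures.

E_r ≈ 19.4 N/C

Dipole moment p = qd = (1.60×10⁻⁹ C)(0.00544 m) = 8.704×10⁻¹² C·m.
For a dipole, E_r = (2kp cosθ)/r³.
kp/r³ = (8.99×10⁹)(8.704×10⁻¹²)/(0.104)³ = 69.56 N/C.
E_r = 2·69.56·cos82° = 19.36 N/C.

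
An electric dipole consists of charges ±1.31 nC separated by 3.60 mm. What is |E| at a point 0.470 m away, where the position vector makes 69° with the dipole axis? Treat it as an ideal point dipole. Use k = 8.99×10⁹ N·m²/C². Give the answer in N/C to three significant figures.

Dipole moment p = qd = (1.31×10⁻⁹ C)(0.00360 m) = 4.716×10⁻¹² C·m.
At angle θ the dipole field magnitude is E = (kp/r³)·√(1 + 3cos²θ).
kp/r³ = (8.99×10⁹)(4.716×10⁻¹²) / (0.470)³ = 0.4084 N/C.
√(1 + 3cos²69°) = √(1 + 3·0.1284) = √1.3853 ≈ 1.1770.
E ≈ 0.4084 × 1.177 = 0.4806 N/C.

E ≈ 0.481 N/C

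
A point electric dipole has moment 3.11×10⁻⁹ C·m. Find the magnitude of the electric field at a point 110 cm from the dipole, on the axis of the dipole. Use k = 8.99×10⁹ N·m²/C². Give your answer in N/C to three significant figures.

E ≈ 42.0 N/C

On the dipole axis E = 2kp/r³.
E = 2·(8.99×10⁹)(3.11×10⁻⁹) / (1.10)³ = 42.01 N/C.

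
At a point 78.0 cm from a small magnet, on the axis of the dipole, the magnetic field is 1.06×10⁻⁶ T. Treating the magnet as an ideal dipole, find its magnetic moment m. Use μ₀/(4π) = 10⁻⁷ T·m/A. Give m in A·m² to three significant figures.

m ≈ 2.52 A·m²

On axis B = (μ₀/4π)·2m/r³, so m = Br³·4π/(μ₀·2).
m = (1.06×10⁻⁶)·(0.780)³ / (2·10⁻⁷) = 2.515 A·m².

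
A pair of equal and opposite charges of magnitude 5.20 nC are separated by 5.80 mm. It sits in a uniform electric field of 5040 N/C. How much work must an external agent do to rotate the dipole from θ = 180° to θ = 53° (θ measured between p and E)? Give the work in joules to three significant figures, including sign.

Dipole moment p = qd = (5.20×10⁻⁹ C)(0.00580 m) = 3.016×10⁻¹¹ C·m.
W_ext = ΔU = U(θ₂) − U(θ₁) = −pE cosθ₂ − (−pE cosθ₁) = pE(cosθ₁ − cosθ₂).
W = (3.016×10⁻¹¹)(5040)·(cos180° − cos53°) = (1.520×10⁻⁷)·(-1.6018) = -2.435×10⁻⁷ J.

W ≈ -2.43×10⁻⁷ J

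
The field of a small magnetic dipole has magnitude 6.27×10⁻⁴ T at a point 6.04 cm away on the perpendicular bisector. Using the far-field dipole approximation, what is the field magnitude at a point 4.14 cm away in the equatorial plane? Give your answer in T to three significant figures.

B ≈ 0.00195 T

Dipole fields scale as 1/r³ in the far field; the geometry is the same at both points.
B₂ = B₁ · (r₁/r₂)³ = 6.27×10⁻⁴ · (6.04/4.14)³.
(r₁/r₂)³ = (1.459)³ = 3.105.
B₂ ≈ 0.001947 T.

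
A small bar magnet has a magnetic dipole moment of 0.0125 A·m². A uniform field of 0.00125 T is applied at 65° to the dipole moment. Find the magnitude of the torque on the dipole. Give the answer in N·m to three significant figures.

τ ≈ 1.42×10⁻⁵ N·m

Torque on a magnetic dipole: τ = mB sinθ.
τ = (0.0125)(0.00125)·sin65° = 1.416×10⁻⁵ N·m.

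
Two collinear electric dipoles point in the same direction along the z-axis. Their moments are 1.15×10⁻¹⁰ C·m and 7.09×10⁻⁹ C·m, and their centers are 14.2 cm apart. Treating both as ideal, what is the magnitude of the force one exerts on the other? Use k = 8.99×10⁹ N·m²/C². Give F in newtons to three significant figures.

On-axis field of dipole 1 at distance r: E = 2kp₁/r³. Force on dipole 2 is F = p₂·dE/dr (gradient along axis).
dE/dr = −6kp₁/r⁴, so |F| = 6kp₁p₂/r⁴ (attractive for aligned moments).
F = 6(8.99×10⁹)(1.15×10⁻¹⁰)(7.09×10⁻⁹)/(0.142)⁴ = 1.082×10⁻⁴ N.

F ≈ 1.08×10⁻⁴ N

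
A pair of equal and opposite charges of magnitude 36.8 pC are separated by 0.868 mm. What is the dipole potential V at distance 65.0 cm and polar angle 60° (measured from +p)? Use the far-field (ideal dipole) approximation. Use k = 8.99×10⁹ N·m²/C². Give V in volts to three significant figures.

Dipole moment p = qd = (3.68×10⁻¹¹ C)(8.68×10⁻⁴ m) = 3.194×10⁻¹⁴ C·m.
The dipole potential is V = kp cosθ / r².
V = (8.99×10⁹)(3.194×10⁻¹⁴)·cos60° / (0.650)² = 3.398×10⁻⁴ V.

V ≈ 3.40×10⁻⁴ V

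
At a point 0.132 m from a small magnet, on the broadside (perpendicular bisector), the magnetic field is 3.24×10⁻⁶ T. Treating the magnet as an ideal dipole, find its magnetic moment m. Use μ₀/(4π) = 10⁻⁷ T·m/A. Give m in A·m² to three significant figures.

In the equatorial plane B = (μ₀/4π)·m/r³, so m = Br³·4π/(μ₀).
m = (3.24×10⁻⁶)·(0.132)³ / (10⁻⁷) = 0.07452 A·m².

m ≈ 0.0745 A·m²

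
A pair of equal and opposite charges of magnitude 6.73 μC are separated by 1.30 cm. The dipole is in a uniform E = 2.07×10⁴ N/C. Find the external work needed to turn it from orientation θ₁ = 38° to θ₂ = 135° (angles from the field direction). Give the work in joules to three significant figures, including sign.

Dipole moment p = qd = (6.73×10⁻⁶ C)(0.0130 m) = 8.749×10⁻⁸ C·m.
W_ext = ΔU = U(θ₂) − U(θ₁) = −pE cosθ₂ − (−pE cosθ₁) = pE(cosθ₁ − cosθ₂).
W = (8.749×10⁻⁸)(2.07×10⁴)·(cos38° − cos135°) = (0.001811)·(+1.4951) = 0.002708 J.

W ≈ 0.00271 J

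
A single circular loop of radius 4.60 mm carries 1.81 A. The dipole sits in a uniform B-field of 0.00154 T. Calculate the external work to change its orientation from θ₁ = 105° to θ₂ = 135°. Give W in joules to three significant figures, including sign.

Magnetic moment m = IA = Iπa² = (1.81)·π·(0.00460)² = 1.203×10⁻⁴ A·m².
W_ext = ΔU = −mB cosθ₂ + mB cosθ₁ = mB(cosθ₁ − cosθ₂).
W = (1.203×10⁻⁴)(0.00154)·(cos105° − cos135°) = (1.853×10⁻⁷)·(+0.4483) = 8.305×10⁻⁸ J.

W ≈ 8.31×10⁻⁸ J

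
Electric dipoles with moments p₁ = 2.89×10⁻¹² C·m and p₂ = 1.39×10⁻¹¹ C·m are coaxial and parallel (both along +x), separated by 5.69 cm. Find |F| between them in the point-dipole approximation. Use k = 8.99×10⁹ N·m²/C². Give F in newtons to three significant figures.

On-axis field of dipole 1 at distance r: E = 2kp₁/r³. Force on dipole 2 is F = p₂·dE/dr (gradient along axis).
dE/dr = −6kp₁/r⁴, so |F| = 6kp₁p₂/r⁴ (attractive for aligned moments).
F = 6(8.99×10⁹)(2.89×10⁻¹²)(1.39×10⁻¹¹)/(0.0569)⁴ = 2.067×10⁻⁷ N.

F ≈ 2.07×10⁻⁷ N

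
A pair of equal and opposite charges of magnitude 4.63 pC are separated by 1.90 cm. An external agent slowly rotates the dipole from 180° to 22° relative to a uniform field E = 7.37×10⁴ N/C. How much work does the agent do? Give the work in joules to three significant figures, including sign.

Dipole moment p = qd = (4.63×10⁻¹² C)(0.0190 m) = 8.797×10⁻¹⁴ C·m.
W_ext = ΔU = U(θ₂) − U(θ₁) = −pE cosθ₂ − (−pE cosθ₁) = pE(cosθ₁ − cosθ₂).
W = (8.797×10⁻¹⁴)(7.37×10⁴)·(cos180° − cos22°) = (6.483×10⁻⁹)·(-1.9272) = -1.249×10⁻⁸ J.

W ≈ -1.25×10⁻⁸ J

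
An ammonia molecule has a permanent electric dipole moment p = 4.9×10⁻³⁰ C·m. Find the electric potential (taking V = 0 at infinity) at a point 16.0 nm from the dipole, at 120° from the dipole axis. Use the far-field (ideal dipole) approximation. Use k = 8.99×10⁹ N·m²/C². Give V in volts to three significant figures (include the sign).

The dipole potential is V = kp cosθ / r².
V = (8.99×10⁹)(4.90×10⁻³⁰)·cos120° / (1.60×10⁻⁸)² = -8.604×10⁻⁵ V.

V ≈ -8.60×10⁻⁵ V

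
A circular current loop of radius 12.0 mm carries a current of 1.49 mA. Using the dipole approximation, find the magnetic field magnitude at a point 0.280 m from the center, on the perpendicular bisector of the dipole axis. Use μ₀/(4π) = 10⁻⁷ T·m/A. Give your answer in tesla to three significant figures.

Magnetic moment m = IA = Iπa² = (0.00149)·π·(0.0120)² = 6.741×10⁻⁷ A·m².
In the equatorial plane B = (μ₀/4π)·m/r³ (half the axial value).
B = (10⁻⁷)·(6.741×10⁻⁷) / (0.280)³ = 3.071×10⁻¹² T.

B ≈ 3.07×10⁻¹² T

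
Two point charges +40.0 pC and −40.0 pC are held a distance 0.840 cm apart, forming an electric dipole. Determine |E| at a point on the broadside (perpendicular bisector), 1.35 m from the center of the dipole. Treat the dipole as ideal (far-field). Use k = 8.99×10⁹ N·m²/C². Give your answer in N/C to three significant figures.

Dipole moment p = qd = (4.00×10⁻¹¹ C)(0.00840 m) = 3.36×10⁻¹³ C·m.
In the equatorial plane E = kp/r³.
E = (8.99×10⁹)(3.36×10⁻¹³) / (1.35)³ = 0.001228 N/C.

E ≈ 0.00123 N/C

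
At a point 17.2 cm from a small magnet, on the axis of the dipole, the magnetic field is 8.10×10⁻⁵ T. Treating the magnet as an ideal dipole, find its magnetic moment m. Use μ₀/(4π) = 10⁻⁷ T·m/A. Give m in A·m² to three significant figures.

m ≈ 2.06 A·m²

On axis B = (μ₀/4π)·2m/r³, so m = Br³·4π/(μ₀·2).
m = (8.10×10⁻⁵)·(0.172)³ / (2·10⁻⁷) = 2.061 A·m².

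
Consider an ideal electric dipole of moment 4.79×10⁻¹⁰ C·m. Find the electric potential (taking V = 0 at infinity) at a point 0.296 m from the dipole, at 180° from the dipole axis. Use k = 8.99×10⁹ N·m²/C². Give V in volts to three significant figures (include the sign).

The dipole potential is V = kp cosθ / r².
V = (8.99×10⁹)(4.79×10⁻¹⁰)·cos180° / (0.296)² = -49.15 V.

V ≈ -49.1 V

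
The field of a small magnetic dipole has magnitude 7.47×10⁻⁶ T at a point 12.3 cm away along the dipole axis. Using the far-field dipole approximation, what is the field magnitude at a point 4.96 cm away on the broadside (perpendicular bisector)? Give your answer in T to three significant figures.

B ≈ 5.70×10⁻⁵ T

Dipole fields scale as 1/r³ in the far field.
The axial field is twice the equatorial field at the same r, so the geometry factor is 1/2.
B₂ = B₁ · (1/2) · (r₁/r₂)³ = 7.47×10⁻⁶ · 0.5 · (12.3/4.96)³.
(r₁/r₂)³ = (2.48)³ = 15.25.
B₂ ≈ 5.696×10⁻⁵ T.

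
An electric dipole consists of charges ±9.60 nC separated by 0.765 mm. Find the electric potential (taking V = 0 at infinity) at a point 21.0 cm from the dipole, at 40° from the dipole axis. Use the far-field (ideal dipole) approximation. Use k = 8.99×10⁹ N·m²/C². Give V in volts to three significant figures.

Dipole moment p = qd = (9.60×10⁻⁹ C)(7.65×10⁻⁴ m) = 7.344×10⁻¹² C·m.
The dipole potential is V = kp cosθ / r².
V = (8.99×10⁹)(7.344×10⁻¹²)·cos40° / (0.210)² = 1.147 V.

V ≈ 1.15 V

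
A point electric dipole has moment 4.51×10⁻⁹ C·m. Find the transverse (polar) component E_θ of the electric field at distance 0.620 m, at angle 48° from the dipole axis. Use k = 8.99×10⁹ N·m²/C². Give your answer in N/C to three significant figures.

For a dipole, E_θ = (kp sinθ)/r³.
kp/r³ = (8.99×10⁹)(4.51×10⁻⁹)/(0.620)³ = 170.1 N/C.
E_θ = 170.1·sin48° = 126.4 N/C.

E_θ ≈ 126 N/C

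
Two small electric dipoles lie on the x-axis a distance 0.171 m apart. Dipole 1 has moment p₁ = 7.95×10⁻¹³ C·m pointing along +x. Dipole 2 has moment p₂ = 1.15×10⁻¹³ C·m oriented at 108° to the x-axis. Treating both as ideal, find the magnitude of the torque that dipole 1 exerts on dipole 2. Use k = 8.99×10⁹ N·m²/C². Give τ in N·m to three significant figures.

τ ≈ 3.13×10⁻¹³ N·m

The second dipole sits on the axis of the first, so the field there is axial: E₁ = 2kp₁/r³ along +x.
E₁ = 2(8.99×10⁹)(7.95×10⁻¹³)/(0.171)³ = 2.859 N/C.
Torque on the second dipole: τ = p₂ E₁ sinθ.
τ = (1.15×10⁻¹³)(2.859)·sin108° = 3.127×10⁻¹³ N·m.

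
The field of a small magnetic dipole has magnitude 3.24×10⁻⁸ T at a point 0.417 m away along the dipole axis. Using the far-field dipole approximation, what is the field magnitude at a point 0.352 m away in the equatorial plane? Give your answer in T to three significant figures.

Dipole fields scale as 1/r³ in the far field.
The axial field is twice the equatorial field at the same r, so the geometry factor is 1/2.
B₂ = B₁ · (1/2) · (r₁/r₂)³ = 3.24×10⁻⁸ · 0.5 · (0.417/0.352)³.
(r₁/r₂)³ = (1.185)³ = 1.663.
B₂ ≈ 2.693×10⁻⁸ T.

B ≈ 2.69×10⁻⁸ T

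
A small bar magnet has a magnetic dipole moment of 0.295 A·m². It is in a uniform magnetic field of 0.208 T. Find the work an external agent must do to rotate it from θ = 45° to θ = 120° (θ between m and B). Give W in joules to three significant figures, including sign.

W_ext = ΔU = −mB cosθ₂ + mB cosθ₁ = mB(cosθ₁ − cosθ₂).
W = (0.295)(0.208)·(cos45° − cos120°) = (0.06136)·(+1.2071) = 0.07407 J.

W ≈ 0.0741 J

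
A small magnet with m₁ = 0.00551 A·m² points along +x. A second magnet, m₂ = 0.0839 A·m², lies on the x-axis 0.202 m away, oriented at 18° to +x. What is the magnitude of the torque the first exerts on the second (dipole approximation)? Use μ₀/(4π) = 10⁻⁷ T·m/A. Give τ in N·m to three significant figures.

τ ≈ 3.47×10⁻⁹ N·m

Dipole B is on the axis of dipole A, so B₁ there is axial: B₁ = (μ₀/4π)·2m₁/r³ along +x.
B₁ = 2(10⁻⁷)(0.00551)/(0.202)³ = 1.337×10⁻⁷ T.
τ = m₂ B₁ sinθ.
τ = (0.0839)(1.337×10⁻⁷)·sin18° = 3.466×10⁻⁹ N·m.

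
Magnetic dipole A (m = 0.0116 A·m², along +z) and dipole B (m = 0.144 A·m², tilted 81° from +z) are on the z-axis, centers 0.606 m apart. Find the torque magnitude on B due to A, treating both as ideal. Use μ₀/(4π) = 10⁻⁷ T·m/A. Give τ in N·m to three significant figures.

Dipole B is on the axis of dipole A, so B₁ there is axial: B₁ = (μ₀/4π)·2m₁/r³ along +z.
B₁ = 2(10⁻⁷)(0.0116)/(0.606)³ = 1.042×10⁻⁸ T.
τ = m₂ B₁ sinθ.
τ = (0.144)(1.042×10⁻⁸)·sin81° = 1.483×10⁻⁹ N·m.

τ ≈ 1.48×10⁻⁹ N·m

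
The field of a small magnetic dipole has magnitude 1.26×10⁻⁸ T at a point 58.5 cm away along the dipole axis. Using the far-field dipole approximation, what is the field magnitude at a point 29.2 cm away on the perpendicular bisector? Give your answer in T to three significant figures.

Dipole fields scale as 1/r³ in the far field.
The axial field is twice the equatorial field at the same r, so the geometry factor is 1/2.
B₂ = B₁ · (1/2) · (r₁/r₂)³ = 1.26×10⁻⁸ · 0.5 · (58.5/29.2)³.
(r₁/r₂)³ = (2.003)³ = 8.041.
B₂ ≈ 5.066×10⁻⁸ T.

B ≈ 5.07×10⁻⁸ T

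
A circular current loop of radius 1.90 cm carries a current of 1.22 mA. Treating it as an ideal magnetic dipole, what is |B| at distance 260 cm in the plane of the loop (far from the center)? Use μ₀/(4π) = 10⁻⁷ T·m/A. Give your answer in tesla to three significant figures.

B ≈ 7.87×10⁻¹⁵ T

Magnetic moment m = IA = Iπa² = (0.00122)·π·(0.0190)² = 1.384×10⁻⁶ A·m².
In the equatorial plane B = (μ₀/4π)·m/r³ (half the axial value).
B = (10⁻⁷)·(1.384×10⁻⁶) / (2.60)³ = 7.874×10⁻¹⁵ T.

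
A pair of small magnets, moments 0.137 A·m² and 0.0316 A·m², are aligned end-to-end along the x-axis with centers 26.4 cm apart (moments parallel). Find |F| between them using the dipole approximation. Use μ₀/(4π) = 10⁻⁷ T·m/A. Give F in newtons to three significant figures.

F ≈ 5.35×10⁻⁷ N

On-axis B of dipole 1: B = (μ₀/4π)·2m₁/r³. Force on dipole 2: F = m₂·dB/dr.
dB/dr = −(μ₀/4π)·6m₁/r⁴, so |F| = (μ₀/4π)·6m₁m₂/r⁴.
F = 6(10⁻⁷)(0.137)(0.0316)/(0.264)⁴ = 5.347×10⁻⁷ N.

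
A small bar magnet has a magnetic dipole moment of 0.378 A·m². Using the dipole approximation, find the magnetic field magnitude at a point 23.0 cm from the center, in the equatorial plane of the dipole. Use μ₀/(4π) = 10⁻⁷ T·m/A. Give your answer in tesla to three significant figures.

B ≈ 3.11×10⁻⁶ T

In the equatorial plane B = (μ₀/4π)·m/r³ (half the axial value).
B = (10⁻⁷)·(0.378) / (0.230)³ = 3.107×10⁻⁶ T.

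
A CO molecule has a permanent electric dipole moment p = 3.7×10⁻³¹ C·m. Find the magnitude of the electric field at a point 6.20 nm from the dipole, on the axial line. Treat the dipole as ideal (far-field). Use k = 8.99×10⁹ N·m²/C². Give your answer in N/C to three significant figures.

E ≈ 2.79×10⁴ N/C

On the dipole axis E = 2kp/r³.
E = 2·(8.99×10⁹)(3.70×10⁻³¹) / (6.20×10⁻⁹)³ = 2.791×10⁴ N/C.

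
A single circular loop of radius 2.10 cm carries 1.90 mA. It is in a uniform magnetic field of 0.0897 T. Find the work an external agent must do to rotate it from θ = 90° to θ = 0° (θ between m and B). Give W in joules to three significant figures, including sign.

W ≈ -2.36×10⁻⁷ J

Magnetic moment m = IA = Iπa² = (0.00190)·π·(0.0210)² = 2.632×10⁻⁶ A·m².
W_ext = ΔU = −mB cosθ₂ + mB cosθ₁ = mB(cosθ₁ − cosθ₂).
W = (2.632×10⁻⁶)(0.0897)·(cos90° − cos0°) = (2.361×10⁻⁷)·(-1.0000) = -2.361×10⁻⁷ J.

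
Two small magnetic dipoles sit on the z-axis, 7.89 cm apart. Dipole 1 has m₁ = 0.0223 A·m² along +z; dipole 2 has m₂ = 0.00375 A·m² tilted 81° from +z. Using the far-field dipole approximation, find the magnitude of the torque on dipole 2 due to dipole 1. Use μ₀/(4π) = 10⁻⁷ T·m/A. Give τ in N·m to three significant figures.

Dipole B is on the axis of dipole A, so B₁ there is axial: B₁ = (μ₀/4π)·2m₁/r³ along +z.
B₁ = 2(10⁻⁷)(0.0223)/(0.0789)³ = 9.080×10⁻⁶ T.
τ = m₂ B₁ sinθ.
τ = (0.00375)(9.080×10⁻⁶)·sin81° = 3.363×10⁻⁸ N·m.

τ ≈ 3.36×10⁻⁸ N·m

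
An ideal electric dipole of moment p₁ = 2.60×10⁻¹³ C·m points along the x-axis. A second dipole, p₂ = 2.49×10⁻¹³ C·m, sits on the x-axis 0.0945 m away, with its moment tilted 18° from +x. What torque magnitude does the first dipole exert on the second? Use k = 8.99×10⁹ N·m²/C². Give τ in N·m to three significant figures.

τ ≈ 4.26×10⁻¹³ N·m

The second dipole sits on the axis of the first, so the field there is axial: E₁ = 2kp₁/r³ along +x.
E₁ = 2(8.99×10⁹)(2.60×10⁻¹³)/(0.0945)³ = 5.539 N/C.
Torque on the second dipole: τ = p₂ E₁ sinθ.
τ = (2.49×10⁻¹³)(5.539)·sin18° = 4.262×10⁻¹³ N·m.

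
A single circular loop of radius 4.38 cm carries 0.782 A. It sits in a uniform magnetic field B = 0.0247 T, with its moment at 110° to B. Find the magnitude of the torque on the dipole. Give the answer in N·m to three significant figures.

τ ≈ 1.09×10⁻⁴ N·m

Magnetic moment m = IA = Iπa² = (0.782)·π·(0.0438)² = 0.004713 A·m².
Torque on a magnetic dipole: τ = mB sinθ.
τ = (0.004713)(0.0247)·sin110° = 1.094×10⁻⁴ N·m.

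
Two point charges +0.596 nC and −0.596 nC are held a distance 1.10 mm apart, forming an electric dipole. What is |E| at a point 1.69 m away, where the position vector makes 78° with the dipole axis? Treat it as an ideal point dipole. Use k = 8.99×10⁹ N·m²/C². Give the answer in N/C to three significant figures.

E ≈ 0.00130 N/C

Dipole moment p = qd = (5.96×10⁻¹⁰ C)(0.00110 m) = 6.556×10⁻¹³ C·m.
At angle θ the dipole field magnitude is E = (kp/r³)·√(1 + 3cos²θ).
kp/r³ = (8.99×10⁹)(6.556×10⁻¹³) / (1.69)³ = 0.001221 N/C.
√(1 + 3cos²78°) = √(1 + 3·0.0432) = √1.1297 ≈ 1.0629.
E ≈ 0.001221 × 1.063 = 0.001298 N/C.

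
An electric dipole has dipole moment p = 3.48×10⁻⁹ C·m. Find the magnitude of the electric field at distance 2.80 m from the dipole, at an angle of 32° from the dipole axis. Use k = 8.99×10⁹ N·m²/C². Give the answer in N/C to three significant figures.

At angle θ the dipole field magnitude is E = (kp/r³)·√(1 + 3cos²θ).
kp/r³ = (8.99×10⁹)(3.48×10⁻⁹) / (2.80)³ = 1.425 N/C.
√(1 + 3cos²32°) = √(1 + 3·0.7192) = √3.1576 ≈ 1.7770.
E ≈ 1.425 × 1.777 = 2.532 N/C.

E ≈ 2.53 N/C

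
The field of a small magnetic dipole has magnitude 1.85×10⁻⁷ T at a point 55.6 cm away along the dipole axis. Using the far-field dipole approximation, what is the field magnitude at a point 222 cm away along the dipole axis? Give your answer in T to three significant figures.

Dipole fields scale as 1/r³ in the far field; the geometry is the same at both points.
B₂ = B₁ · (r₁/r₂)³ = 1.85×10⁻⁷ · (55.6/222)³.
(r₁/r₂)³ = (0.2505)³ = 0.01571.
B₂ ≈ 2.906×10⁻⁹ T.

B ≈ 2.91×10⁻⁹ T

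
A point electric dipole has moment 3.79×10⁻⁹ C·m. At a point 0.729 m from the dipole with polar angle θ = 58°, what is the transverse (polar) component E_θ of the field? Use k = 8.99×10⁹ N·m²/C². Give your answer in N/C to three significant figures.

E_θ ≈ 74.6 N/C

For a dipole, E_θ = (kp sinθ)/r³.
kp/r³ = (8.99×10⁹)(3.79×10⁻⁹)/(0.729)³ = 87.95 N/C.
E_θ = 87.95·sin58° = 74.58 N/C.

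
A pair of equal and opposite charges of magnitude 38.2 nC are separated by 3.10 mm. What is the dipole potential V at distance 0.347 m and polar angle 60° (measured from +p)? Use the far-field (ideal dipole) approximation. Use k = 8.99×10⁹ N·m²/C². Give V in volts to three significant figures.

V ≈ 4.42 V

Dipole moment p = qd = (3.82×10⁻⁸ C)(0.00310 m) = 1.184×10⁻¹⁰ C·m.
The dipole potential is V = kp cosθ / r².
V = (8.99×10⁹)(1.184×10⁻¹⁰)·cos60° / (0.347)² = 4.420 V.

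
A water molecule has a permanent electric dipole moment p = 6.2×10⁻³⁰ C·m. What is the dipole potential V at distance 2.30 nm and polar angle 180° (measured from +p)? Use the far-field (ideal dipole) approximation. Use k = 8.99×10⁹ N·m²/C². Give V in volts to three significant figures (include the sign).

The dipole potential is V = kp cosθ / r².
V = (8.99×10⁹)(6.20×10⁻³⁰)·cos180° / (2.30×10⁻⁹)² = -0.01054 V.

V ≈ -0.0105 V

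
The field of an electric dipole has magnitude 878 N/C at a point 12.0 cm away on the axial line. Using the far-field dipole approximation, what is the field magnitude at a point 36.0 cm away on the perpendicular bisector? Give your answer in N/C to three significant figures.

E ≈ 16.3 N/C

Dipole fields scale as 1/r³ in the far field.
The axial field is twice the equatorial field at the same r, so the geometry factor is 1/2.
E₂ = E₁ · (1/2) · (r₁/r₂)³ = 878 · 0.5 · (12.0/36.0)³.
(r₁/r₂)³ = (0.3333)³ = 0.03704.
E₂ ≈ 16.26 N/C.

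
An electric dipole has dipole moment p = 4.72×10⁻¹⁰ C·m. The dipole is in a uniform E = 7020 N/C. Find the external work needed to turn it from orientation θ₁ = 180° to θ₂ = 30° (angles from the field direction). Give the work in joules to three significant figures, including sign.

W_ext = ΔU = U(θ₂) − U(θ₁) = −pE cosθ₂ − (−pE cosθ₁) = pE(cosθ₁ − cosθ₂).
W = (4.72×10⁻¹⁰)(7020)·(cos180° − cos30°) = (3.313×10⁻⁶)·(-1.8660) = -6.183×10⁻⁶ J.

W ≈ -6.18×10⁻⁶ J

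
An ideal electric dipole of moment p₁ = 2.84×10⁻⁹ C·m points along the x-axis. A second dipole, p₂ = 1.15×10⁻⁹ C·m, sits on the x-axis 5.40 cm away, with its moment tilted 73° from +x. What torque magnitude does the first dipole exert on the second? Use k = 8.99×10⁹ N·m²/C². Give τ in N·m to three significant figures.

τ ≈ 3.57×10⁻⁴ N·m

The second dipole sits on the axis of the first, so the field there is axial: E₁ = 2kp₁/r³ along +x.
E₁ = 2(8.99×10⁹)(2.84×10⁻⁹)/(0.0540)³ = 3.243×10⁵ N/C.
Torque on the second dipole: τ = p₂ E₁ sinθ.
τ = (1.15×10⁻⁹)(3.243×10⁵)·sin73° = 3.566×10⁻⁴ N·m.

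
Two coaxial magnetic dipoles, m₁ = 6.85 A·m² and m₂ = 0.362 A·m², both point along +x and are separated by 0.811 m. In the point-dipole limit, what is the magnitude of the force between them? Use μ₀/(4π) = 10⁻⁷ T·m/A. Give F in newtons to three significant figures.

F ≈ 3.44×10⁻⁶ N

On-axis B of dipole 1: B = (μ₀/4π)·2m₁/r³. Force on dipole 2: F = m₂·dB/dr.
dB/dr = −(μ₀/4π)·6m₁/r⁴, so |F| = (μ₀/4π)·6m₁m₂/r⁴.
F = 6(10⁻⁷)(6.85)(0.362)/(0.811)⁴ = 3.439×10⁻⁶ N.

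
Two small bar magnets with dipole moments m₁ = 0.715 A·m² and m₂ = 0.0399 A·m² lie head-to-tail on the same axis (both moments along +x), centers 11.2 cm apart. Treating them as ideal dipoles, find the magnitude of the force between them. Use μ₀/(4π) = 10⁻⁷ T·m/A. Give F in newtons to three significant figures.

F ≈ 1.09×10⁻⁴ N

On-axis B of dipole 1: B = (μ₀/4π)·2m₁/r³. Force on dipole 2: F = m₂·dB/dr.
dB/dr = −(μ₀/4π)·6m₁/r⁴, so |F| = (μ₀/4π)·6m₁m₂/r⁴.
F = 6(10⁻⁷)(0.715)(0.0399)/(0.112)⁴ = 1.088×10⁻⁴ N.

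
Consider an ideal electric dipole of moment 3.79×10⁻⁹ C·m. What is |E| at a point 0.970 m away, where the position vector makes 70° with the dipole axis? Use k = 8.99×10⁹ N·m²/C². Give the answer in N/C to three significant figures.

E ≈ 43.4 N/C

At angle θ the dipole field magnitude is E = (kp/r³)·√(1 + 3cos²θ).
kp/r³ = (8.99×10⁹)(3.79×10⁻⁹) / (0.970)³ = 37.33 N/C.
√(1 + 3cos²70°) = √(1 + 3·0.1170) = √1.3509 ≈ 1.1623.
E ≈ 37.33 × 1.162 = 43.39 N/C.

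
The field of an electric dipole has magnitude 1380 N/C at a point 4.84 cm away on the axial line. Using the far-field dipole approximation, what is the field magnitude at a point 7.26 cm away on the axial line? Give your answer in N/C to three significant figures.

E ≈ 409 N/C

Dipole fields scale as 1/r³ in the far field; the geometry is the same at both points.
E₂ = E₁ · (r₁/r₂)³ = 1380 · (4.84/7.26)³.
(r₁/r₂)³ = (0.6667)³ = 0.2963.
E₂ ≈ 408.9 N/C.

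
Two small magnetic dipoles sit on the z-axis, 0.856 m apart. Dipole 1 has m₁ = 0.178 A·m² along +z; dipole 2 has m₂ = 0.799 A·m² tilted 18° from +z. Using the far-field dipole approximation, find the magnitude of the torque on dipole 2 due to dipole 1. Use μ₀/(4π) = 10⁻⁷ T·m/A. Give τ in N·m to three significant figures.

τ ≈ 1.40×10⁻⁸ N·m

Dipole B is on the axis of dipole A, so B₁ there is axial: B₁ = (μ₀/4π)·2m₁/r³ along +z.
B₁ = 2(10⁻⁷)(0.178)/(0.856)³ = 5.676×10⁻⁸ T.
τ = m₂ B₁ sinθ.
τ = (0.799)(5.676×10⁻⁸)·sin18° = 1.401×10⁻⁸ N·m.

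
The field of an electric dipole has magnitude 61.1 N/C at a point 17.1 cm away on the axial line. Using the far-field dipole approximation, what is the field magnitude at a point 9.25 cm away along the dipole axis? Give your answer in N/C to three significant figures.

E ≈ 386 N/C

Dipole fields scale as 1/r³ in the far field; the geometry is the same at both points.
E₂ = E₁ · (r₁/r₂)³ = 61.1 · (17.1/9.25)³.
(r₁/r₂)³ = (1.849)³ = 6.318.
E₂ ≈ 386.0 N/C.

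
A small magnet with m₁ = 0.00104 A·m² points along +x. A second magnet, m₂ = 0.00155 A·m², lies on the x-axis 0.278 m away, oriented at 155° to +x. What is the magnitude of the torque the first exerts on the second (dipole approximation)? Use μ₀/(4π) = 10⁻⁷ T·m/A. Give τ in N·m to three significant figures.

τ ≈ 6.34×10⁻¹² N·m

Dipole B is on the axis of dipole A, so B₁ there is axial: B₁ = (μ₀/4π)·2m₁/r³ along +x.
B₁ = 2(10⁻⁷)(0.00104)/(0.278)³ = 9.681×10⁻⁹ T.
τ = m₂ B₁ sinθ.
τ = (0.00155)(9.681×10⁻⁹)·sin155° = 6.342×10⁻¹² N·m.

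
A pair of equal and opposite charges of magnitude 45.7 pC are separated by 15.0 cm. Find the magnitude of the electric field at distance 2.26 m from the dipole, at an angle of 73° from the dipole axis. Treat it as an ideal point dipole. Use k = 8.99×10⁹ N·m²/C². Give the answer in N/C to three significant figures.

Dipole moment p = qd = (4.57×10⁻¹¹ C)(0.150 m) = 6.855×10⁻¹² C·m.
At angle θ the dipole field magnitude is E = (kp/r³)·√(1 + 3cos²θ).
kp/r³ = (8.99×10⁹)(6.855×10⁻¹²) / (2.26)³ = 0.005339 N/C.
√(1 + 3cos²73°) = √(1 + 3·0.0855) = √1.2564 ≈ 1.1209.
E ≈ 0.005339 × 1.121 = 0.005984 N/C.

E ≈ 0.00598 N/C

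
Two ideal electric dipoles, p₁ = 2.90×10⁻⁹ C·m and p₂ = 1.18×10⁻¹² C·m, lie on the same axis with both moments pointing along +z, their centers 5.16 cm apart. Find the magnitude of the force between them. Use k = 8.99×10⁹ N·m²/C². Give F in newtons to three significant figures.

F ≈ 2.60×10⁻⁵ N

On-axis field of dipole 1 at distance r: E = 2kp₁/r³. Force on dipole 2 is F = p₂·dE/dr (gradient along axis).
dE/dr = −6kp₁/r⁴, so |F| = 6kp₁p₂/r⁴ (attractive for aligned moments).
F = 6(8.99×10⁹)(2.90×10⁻⁹)(1.18×10⁻¹²)/(0.0516)⁴ = 2.604×10⁻⁵ N.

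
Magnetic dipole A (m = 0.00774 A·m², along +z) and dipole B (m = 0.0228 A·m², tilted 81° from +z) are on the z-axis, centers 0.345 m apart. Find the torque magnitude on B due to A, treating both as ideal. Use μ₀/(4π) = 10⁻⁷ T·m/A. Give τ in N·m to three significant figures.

τ ≈ 8.49×10⁻¹⁰ N·m

Dipole B is on the axis of dipole A, so B₁ there is axial: B₁ = (μ₀/4π)·2m₁/r³ along +z.
B₁ = 2(10⁻⁷)(0.00774)/(0.345)³ = 3.770×10⁻⁸ T.
τ = m₂ B₁ sinθ.
τ = (0.0228)(3.770×10⁻⁸)·sin81° = 8.489×10⁻¹⁰ N·m.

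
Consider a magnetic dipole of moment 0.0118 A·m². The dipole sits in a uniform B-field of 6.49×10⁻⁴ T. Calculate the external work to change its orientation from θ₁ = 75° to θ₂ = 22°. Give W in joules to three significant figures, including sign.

W_ext = ΔU = −mB cosθ₂ + mB cosθ₁ = mB(cosθ₁ − cosθ₂).
W = (0.0118)(6.49×10⁻⁴)·(cos75° − cos22°) = (7.658×10⁻⁶)·(-0.6684) = -5.118×10⁻⁶ J.

W ≈ -5.12×10⁻⁶ J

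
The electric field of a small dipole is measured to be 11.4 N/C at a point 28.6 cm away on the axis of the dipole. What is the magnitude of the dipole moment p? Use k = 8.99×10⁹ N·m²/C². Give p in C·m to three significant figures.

On axis E = 2kp/r³, so p = Er³/(2k).
p = (11.4)·(0.286)³ / (2·8.99×10⁹) = 1.483×10⁻¹¹ C·m.

p ≈ 1.48×10⁻¹¹ C·m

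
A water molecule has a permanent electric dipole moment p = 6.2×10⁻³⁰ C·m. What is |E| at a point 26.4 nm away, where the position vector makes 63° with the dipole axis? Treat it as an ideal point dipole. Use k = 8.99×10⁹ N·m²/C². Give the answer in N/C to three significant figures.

At angle θ the dipole field magnitude is E = (kp/r³)·√(1 + 3cos²θ).
kp/r³ = (8.99×10⁹)(6.20×10⁻³⁰) / (2.64×10⁻⁸)³ = 3029 N/C.
√(1 + 3cos²63°) = √(1 + 3·0.2061) = √1.6183 ≈ 1.2721.
E ≈ 3029 × 1.272 = 3854 N/C.

E ≈ 3850 N/C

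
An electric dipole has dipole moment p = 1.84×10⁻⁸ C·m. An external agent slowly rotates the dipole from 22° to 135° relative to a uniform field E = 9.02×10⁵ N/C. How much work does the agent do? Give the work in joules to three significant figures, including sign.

W ≈ 0.0271 J

W_ext = ΔU = U(θ₂) − U(θ₁) = −pE cosθ₂ − (−pE cosθ₁) = pE(cosθ₁ − cosθ₂).
W = (1.84×10⁻⁸)(9.02×10⁵)·(cos22° − cos135°) = (0.01660)·(+1.6343) = 0.02712 J.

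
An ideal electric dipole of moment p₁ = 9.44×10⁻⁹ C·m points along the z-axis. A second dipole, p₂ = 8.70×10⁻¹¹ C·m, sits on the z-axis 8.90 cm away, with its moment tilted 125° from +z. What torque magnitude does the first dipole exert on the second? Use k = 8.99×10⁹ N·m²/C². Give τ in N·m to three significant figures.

The second dipole sits on the axis of the first, so the field there is axial: E₁ = 2kp₁/r³ along +z.
E₁ = 2(8.99×10⁹)(9.44×10⁻⁹)/(0.0890)³ = 2.408×10⁵ N/C.
Torque on the second dipole: τ = p₂ E₁ sinθ.
τ = (8.70×10⁻¹¹)(2.408×10⁵)·sin125° = 1.716×10⁻⁵ N·m.

τ ≈ 1.72×10⁻⁵ N·m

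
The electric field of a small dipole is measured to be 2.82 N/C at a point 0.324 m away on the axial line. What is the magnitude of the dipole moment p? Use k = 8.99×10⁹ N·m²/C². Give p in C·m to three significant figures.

On axis E = 2kp/r³, so p = Er³/(2k).
p = (2.82)·(0.324)³ / (2·8.99×10⁹) = 5.335×10⁻¹² C·m.

p ≈ 5.33×10⁻¹² C·m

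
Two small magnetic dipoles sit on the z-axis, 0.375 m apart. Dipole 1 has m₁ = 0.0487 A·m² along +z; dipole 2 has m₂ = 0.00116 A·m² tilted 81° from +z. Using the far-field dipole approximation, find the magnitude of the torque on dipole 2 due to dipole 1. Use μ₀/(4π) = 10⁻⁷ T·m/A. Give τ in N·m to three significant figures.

Dipole B is on the axis of dipole A, so B₁ there is axial: B₁ = (μ₀/4π)·2m₁/r³ along +z.
B₁ = 2(10⁻⁷)(0.0487)/(0.375)³ = 1.847×10⁻⁷ T.
τ = m₂ B₁ sinθ.
τ = (0.00116)(1.847×10⁻⁷)·sin81° = 2.116×10⁻¹⁰ N·m.

τ ≈ 2.12×10⁻¹⁰ N·m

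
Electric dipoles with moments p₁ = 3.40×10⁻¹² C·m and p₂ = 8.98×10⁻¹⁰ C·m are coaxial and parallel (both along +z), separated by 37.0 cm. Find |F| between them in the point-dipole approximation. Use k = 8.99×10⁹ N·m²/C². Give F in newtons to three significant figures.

On-axis field of dipole 1 at distance r: E = 2kp₁/r³. Force on dipole 2 is F = p₂·dE/dr (gradient along axis).
dE/dr = −6kp₁/r⁴, so |F| = 6kp₁p₂/r⁴ (attractive for aligned moments).
F = 6(8.99×10⁹)(3.40×10⁻¹²)(8.98×10⁻¹⁰)/(0.370)⁴ = 8.787×10⁻⁹ N.

F ≈ 8.79×10⁻⁹ N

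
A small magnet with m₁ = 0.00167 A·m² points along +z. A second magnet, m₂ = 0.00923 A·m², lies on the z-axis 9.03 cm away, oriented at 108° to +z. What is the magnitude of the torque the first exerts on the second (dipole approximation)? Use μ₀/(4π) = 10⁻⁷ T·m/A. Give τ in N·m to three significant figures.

τ ≈ 3.98×10⁻⁹ N·m

Dipole B is on the axis of dipole A, so B₁ there is axial: B₁ = (μ₀/4π)·2m₁/r³ along +z.
B₁ = 2(10⁻⁷)(0.00167)/(0.0903)³ = 4.536×10⁻⁷ T.
τ = m₂ B₁ sinθ.
τ = (0.00923)(4.536×10⁻⁷)·sin108° = 3.982×10⁻⁹ N·m.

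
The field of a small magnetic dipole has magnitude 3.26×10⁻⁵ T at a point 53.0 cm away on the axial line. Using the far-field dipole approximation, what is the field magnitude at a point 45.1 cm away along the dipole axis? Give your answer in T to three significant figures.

Dipole fields scale as 1/r³ in the far field; the geometry is the same at both points.
B₂ = B₁ · (r₁/r₂)³ = 3.26×10⁻⁵ · (53.0/45.1)³.
(r₁/r₂)³ = (1.175)³ = 1.623.
B₂ ≈ 5.291×10⁻⁵ T.

B ≈ 5.29×10⁻⁵ T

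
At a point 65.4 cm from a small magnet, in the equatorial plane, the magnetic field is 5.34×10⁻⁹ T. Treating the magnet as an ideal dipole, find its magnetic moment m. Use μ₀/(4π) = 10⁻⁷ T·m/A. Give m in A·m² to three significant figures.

In the equatorial plane B = (μ₀/4π)·m/r³, so m = Br³·4π/(μ₀).
m = (5.34×10⁻⁹)·(0.654)³ / (10⁻⁷) = 0.01494 A·m².

m ≈ 0.0149 A·m²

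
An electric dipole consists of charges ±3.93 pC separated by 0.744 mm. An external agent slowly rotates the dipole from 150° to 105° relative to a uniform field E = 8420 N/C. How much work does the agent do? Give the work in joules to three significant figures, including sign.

Dipole moment p = qd = (3.93×10⁻¹² C)(7.44×10⁻⁴ m) = 2.924×10⁻¹⁵ C·m.
W_ext = ΔU = U(θ₂) − U(θ₁) = −pE cosθ₂ − (−pE cosθ₁) = pE(cosθ₁ − cosθ₂).
W = (2.924×10⁻¹⁵)(8420)·(cos150° − cos105°) = (2.462×10⁻¹¹)·(-0.6072) = -1.495×10⁻¹¹ J.

W ≈ -1.49×10⁻¹¹ J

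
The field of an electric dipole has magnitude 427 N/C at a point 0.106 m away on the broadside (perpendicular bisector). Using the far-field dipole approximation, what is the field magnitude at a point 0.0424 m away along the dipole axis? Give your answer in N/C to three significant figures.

E ≈ 1.33×10⁴ N/C

Dipole fields scale as 1/r³ in the far field.
The axial field is twice the equatorial field at the same r, so the geometry factor is 2/1.
E₂ = E₁ · (2/1) · (r₁/r₂)³ = 427 · 2 · (0.106/0.0424)³.
(r₁/r₂)³ = (2.5)³ = 15.62.
E₂ ≈ 1.334×10⁴ N/C.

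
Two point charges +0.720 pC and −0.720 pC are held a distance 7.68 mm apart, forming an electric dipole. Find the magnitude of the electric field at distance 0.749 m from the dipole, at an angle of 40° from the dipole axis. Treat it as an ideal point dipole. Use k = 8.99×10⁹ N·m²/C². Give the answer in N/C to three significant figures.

Dipole moment p = qd = (7.20×10⁻¹³ C)(0.00768 m) = 5.53×10⁻¹⁵ C·m.
At angle θ the dipole field magnitude is E = (kp/r³)·√(1 + 3cos²θ).
kp/r³ = (8.99×10⁹)(5.53×10⁻¹⁵) / (0.749)³ = 1.183×10⁻⁴ N/C.
√(1 + 3cos²40°) = √(1 + 3·0.5868) = √2.7605 ≈ 1.6615.
E ≈ 1.183×10⁻⁴ × 1.661 = 1.966×10⁻⁴ N/C.

E ≈ 1.97×10⁻⁴ N/C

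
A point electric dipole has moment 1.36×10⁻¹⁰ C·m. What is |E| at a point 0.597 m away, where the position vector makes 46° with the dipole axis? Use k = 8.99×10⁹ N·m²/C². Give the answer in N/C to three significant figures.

At angle θ the dipole field magnitude is E = (kp/r³)·√(1 + 3cos²θ).
kp/r³ = (8.99×10⁹)(1.36×10⁻¹⁰) / (0.597)³ = 5.746 N/C.
√(1 + 3cos²46°) = √(1 + 3·0.4826) = √2.4477 ≈ 1.5645.
E ≈ 5.746 × 1.564 = 8.990 N/C.

E ≈ 8.99 N/C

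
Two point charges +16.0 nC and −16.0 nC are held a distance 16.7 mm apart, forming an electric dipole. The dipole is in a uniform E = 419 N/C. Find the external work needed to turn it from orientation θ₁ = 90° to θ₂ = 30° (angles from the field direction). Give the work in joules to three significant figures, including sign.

Dipole moment p = qd = (1.60×10⁻⁸ C)(0.0167 m) = 2.672×10⁻¹⁰ C·m.
W_ext = ΔU = U(θ₂) − U(θ₁) = −pE cosθ₂ − (−pE cosθ₁) = pE(cosθ₁ − cosθ₂).
W = (2.672×10⁻¹⁰)(419)·(cos90° − cos30°) = (1.120×10⁻⁷)·(-0.8660) = -9.696×10⁻⁸ J.

W ≈ -9.70×10⁻⁸ J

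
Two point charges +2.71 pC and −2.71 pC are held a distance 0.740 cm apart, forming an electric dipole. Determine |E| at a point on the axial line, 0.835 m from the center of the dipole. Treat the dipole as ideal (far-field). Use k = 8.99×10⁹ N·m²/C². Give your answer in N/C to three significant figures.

E ≈ 6.19×10⁻⁴ N/C

Dipole moment p = qd = (2.71×10⁻¹² C)(0.00740 m) = 2.005×10⁻¹⁴ C·m.
On the dipole axis E = 2kp/r³.
E = 2·(8.99×10⁹)(2.005×10⁻¹⁴) / (0.835)³ = 6.192×10⁻⁴ N/C.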